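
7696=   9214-1518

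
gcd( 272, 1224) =136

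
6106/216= 3053/108 = 28.27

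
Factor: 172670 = 2^1*5^1*31^1*557^1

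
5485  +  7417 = 12902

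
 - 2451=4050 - 6501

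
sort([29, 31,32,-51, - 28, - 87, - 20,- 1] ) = [ - 87, - 51, - 28 , - 20, - 1, 29, 31, 32] 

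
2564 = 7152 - 4588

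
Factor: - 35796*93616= - 2^6*3^1*19^1*157^1 * 5851^1 = -3351078336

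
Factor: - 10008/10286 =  - 2^2*3^2*37^ (- 1 ) = - 36/37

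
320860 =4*80215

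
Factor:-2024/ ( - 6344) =253/793 = 11^1*13^( - 1 )*23^1*61^( - 1)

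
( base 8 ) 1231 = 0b1010011001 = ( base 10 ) 665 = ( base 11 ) 555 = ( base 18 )20h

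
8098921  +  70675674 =78774595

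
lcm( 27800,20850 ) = 83400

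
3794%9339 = 3794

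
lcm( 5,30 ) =30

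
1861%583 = 112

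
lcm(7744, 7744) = 7744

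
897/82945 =897/82945 = 0.01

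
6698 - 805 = 5893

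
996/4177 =996/4177 = 0.24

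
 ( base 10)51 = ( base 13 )3c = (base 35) 1G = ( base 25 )21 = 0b110011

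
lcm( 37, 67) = 2479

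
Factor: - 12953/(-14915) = 5^( - 1 )*19^( - 1)*157^( - 1) *12953^1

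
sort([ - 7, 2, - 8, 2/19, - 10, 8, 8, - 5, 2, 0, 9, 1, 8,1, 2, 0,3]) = [ - 10,-8,-7,- 5, 0,0, 2/19, 1, 1, 2,  2, 2 , 3, 8 , 8, 8,9]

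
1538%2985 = 1538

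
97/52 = 97/52 = 1.87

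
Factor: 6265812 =2^2*3^1*7^1*97^1 * 769^1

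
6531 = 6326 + 205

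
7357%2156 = 889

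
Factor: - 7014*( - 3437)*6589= 158841800502 = 2^1 * 3^1*7^2*11^1*167^1*491^1  *599^1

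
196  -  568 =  - 372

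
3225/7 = 3225/7 = 460.71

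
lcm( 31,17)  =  527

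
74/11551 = 74/11551=0.01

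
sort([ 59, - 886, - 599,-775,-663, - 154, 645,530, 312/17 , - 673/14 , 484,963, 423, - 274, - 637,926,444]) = [-886, -775,-663,-637 , - 599,-274, - 154,-673/14,  312/17,  59, 423,444,484,530, 645,  926,963]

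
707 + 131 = 838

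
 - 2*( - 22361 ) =44722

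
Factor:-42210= - 2^1*3^2*5^1*7^1*67^1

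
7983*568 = 4534344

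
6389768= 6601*968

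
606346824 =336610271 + 269736553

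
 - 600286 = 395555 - 995841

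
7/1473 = 7/1473 = 0.00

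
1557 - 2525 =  - 968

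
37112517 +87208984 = 124321501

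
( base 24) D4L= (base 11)5794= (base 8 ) 16665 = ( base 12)4499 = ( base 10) 7605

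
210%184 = 26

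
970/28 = 34 + 9/14 = 34.64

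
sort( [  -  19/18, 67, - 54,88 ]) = [ - 54, - 19/18, 67, 88] 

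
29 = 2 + 27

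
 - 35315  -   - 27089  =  - 8226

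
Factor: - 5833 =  - 19^1*307^1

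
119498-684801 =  - 565303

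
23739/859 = 23739/859 = 27.64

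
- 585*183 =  - 107055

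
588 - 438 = 150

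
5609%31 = 29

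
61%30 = 1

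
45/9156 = 15/3052 = 0.00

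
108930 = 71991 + 36939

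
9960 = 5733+4227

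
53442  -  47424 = 6018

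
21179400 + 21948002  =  43127402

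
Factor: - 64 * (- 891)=2^6*3^4*11^1=57024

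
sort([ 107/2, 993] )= [107/2, 993 ] 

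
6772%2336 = 2100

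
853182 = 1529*558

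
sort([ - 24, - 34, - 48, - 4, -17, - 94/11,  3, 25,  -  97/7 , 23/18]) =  [ - 48 , - 34, - 24, - 17,-97/7, - 94/11,  -  4,23/18,3 , 25 ]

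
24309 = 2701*9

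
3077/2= 1538 + 1/2 = 1538.50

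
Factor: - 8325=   -3^2*5^2*37^1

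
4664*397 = 1851608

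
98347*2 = 196694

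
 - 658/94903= - 658/94903 = - 0.01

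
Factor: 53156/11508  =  97/21  =  3^( - 1)*7^ (- 1 )*97^1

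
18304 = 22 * 832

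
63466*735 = 46647510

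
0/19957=0 = 0.00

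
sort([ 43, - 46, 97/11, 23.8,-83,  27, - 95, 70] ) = [ - 95, - 83, - 46, 97/11,23.8,27, 43,  70 ] 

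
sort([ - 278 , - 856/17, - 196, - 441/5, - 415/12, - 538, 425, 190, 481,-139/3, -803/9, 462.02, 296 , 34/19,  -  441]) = [ - 538,  -  441, - 278, - 196, - 803/9, - 441/5, - 856/17, - 139/3, - 415/12, 34/19 , 190, 296, 425, 462.02, 481] 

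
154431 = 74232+80199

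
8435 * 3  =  25305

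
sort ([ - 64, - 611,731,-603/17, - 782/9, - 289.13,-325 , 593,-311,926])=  [ - 611, - 325,-311,  -  289.13, - 782/9, - 64, - 603/17,593,731,926 ] 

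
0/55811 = 0  =  0.00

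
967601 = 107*9043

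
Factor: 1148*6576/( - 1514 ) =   -  3774624/757  =  -  2^5  *3^1 *7^1*41^1*137^1*757^( - 1) 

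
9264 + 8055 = 17319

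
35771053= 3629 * 9857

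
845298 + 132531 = 977829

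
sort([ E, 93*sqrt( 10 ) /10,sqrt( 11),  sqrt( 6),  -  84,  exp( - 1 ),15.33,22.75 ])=[ - 84, exp(-1),sqrt(6 ), E,sqrt(11 ),15.33,22.75,  93*sqrt(10)/10] 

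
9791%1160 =511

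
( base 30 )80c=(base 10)7212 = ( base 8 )16054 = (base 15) 220C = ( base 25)bdc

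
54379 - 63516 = -9137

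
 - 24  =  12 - 36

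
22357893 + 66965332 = 89323225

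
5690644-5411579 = 279065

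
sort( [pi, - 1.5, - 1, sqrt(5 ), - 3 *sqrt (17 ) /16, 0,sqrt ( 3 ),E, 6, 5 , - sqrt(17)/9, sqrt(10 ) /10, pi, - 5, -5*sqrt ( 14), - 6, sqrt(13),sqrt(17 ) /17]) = [-5*sqrt (14 ) , - 6, - 5, - 1.5, - 1, - 3*sqrt (17 ) /16, - sqrt ( 17 ) /9,0,sqrt ( 17 ) /17,sqrt(10 ) /10, sqrt ( 3 ), sqrt( 5 ), E, pi, pi, sqrt( 13),5,  6]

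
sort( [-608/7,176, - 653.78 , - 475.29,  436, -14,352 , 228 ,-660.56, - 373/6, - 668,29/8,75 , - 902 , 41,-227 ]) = [ - 902, - 668 , - 660.56, - 653.78, - 475.29, - 227,  -  608/7 , - 373/6, - 14,29/8,  41,75,176 , 228,352,436] 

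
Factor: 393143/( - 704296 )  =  -2^( - 3 )*88037^(-1)*393143^1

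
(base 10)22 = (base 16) 16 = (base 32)M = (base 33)M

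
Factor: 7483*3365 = 5^1*7^1*673^1* 1069^1 = 25180295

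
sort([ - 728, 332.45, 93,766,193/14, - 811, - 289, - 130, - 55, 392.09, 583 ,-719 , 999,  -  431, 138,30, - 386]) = [ - 811 , - 728, - 719, - 431 , - 386 ,-289, - 130, - 55,193/14, 30,  93, 138,332.45, 392.09, 583,  766 , 999 ]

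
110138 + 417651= 527789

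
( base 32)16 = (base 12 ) 32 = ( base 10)38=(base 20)1I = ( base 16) 26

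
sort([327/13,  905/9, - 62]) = [ - 62,327/13,  905/9] 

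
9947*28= 278516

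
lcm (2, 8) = 8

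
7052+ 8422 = 15474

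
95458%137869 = 95458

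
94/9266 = 47/4633 = 0.01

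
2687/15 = 2687/15 = 179.13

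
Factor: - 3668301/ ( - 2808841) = 3^3*13^1 * 53^( - 1)*67^(  -  1)*113^ ( - 1)*1493^1 = 524043/401263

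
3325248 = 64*51957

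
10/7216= 5/3608=0.00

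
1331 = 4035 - 2704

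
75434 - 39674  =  35760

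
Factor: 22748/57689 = 2^2*11^2*47^1*57689^ ( - 1)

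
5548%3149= 2399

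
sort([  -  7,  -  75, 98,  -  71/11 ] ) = [  -  75,-7, - 71/11, 98 ]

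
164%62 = 40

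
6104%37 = 36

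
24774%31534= 24774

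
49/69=49/69 = 0.71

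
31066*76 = 2361016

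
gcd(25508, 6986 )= 14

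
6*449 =2694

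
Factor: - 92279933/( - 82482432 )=2^( - 8 )*3^(-1)*23^1*211^( - 1)*509^(-1 )*4012171^1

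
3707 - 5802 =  - 2095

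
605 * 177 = 107085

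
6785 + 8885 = 15670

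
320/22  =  160/11 = 14.55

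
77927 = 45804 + 32123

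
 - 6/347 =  - 6/347 =- 0.02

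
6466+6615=13081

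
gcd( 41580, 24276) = 84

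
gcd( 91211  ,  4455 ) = 1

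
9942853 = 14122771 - 4179918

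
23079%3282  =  105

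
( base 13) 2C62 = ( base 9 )8824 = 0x1966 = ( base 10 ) 6502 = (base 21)EFD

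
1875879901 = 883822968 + 992056933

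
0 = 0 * 2411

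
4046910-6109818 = -2062908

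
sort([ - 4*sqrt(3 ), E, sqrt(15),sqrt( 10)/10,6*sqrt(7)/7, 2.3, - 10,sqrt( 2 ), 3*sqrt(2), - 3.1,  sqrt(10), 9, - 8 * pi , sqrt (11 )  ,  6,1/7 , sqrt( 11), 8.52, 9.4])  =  [-8*pi, - 10, - 4*sqrt(  3),-3.1, 1/7, sqrt (10)/10, sqrt( 2), 6*sqrt(7 )/7 , 2.3,E, sqrt(10), sqrt(11 ),sqrt( 11), sqrt( 15 ),3*sqrt( 2) , 6, 8.52,  9,9.4 ]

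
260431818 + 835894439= 1096326257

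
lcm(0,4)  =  0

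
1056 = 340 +716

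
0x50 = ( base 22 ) 3E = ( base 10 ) 80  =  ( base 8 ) 120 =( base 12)68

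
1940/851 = 2 + 238/851 = 2.28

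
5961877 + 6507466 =12469343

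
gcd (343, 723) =1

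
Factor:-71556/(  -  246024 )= 89/306 = 2^( - 1)  *  3^(-2)*17^( - 1 )*89^1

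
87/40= 87/40= 2.17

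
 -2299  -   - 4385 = 2086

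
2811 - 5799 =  - 2988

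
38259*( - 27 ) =- 1032993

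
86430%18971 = 10546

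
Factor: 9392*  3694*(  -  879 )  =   - 30496068192 = - 2^5*3^1*293^1*587^1*1847^1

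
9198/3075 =2 + 1016/1025 = 2.99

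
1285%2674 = 1285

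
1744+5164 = 6908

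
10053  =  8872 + 1181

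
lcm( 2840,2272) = 11360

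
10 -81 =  - 71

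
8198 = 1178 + 7020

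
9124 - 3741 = 5383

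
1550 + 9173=10723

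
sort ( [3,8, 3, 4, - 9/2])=[ - 9/2, 3,3,4,8]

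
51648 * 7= 361536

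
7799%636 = 167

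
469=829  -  360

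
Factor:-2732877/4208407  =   - 390411/601201=- 3^2*7^1 * 6197^1*601201^( - 1)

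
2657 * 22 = 58454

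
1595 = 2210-615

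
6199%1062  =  889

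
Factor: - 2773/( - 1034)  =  59/22 = 2^(  -  1 )*11^(-1)*59^1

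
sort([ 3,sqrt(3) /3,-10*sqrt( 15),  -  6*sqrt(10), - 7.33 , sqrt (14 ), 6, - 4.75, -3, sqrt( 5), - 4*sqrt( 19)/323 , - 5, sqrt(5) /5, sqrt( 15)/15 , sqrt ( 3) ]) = [ - 10 *sqrt (15 ),  -  6 * sqrt(10 ), - 7.33 ,-5,-4.75 , - 3, - 4*sqrt( 19 )/323, sqrt(15 ) /15, sqrt(5 )/5,sqrt ( 3)/3, sqrt( 3), sqrt( 5), 3,  sqrt (14 ), 6 ]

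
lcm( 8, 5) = 40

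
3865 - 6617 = -2752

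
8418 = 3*2806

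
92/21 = 92/21= 4.38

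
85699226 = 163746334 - 78047108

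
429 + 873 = 1302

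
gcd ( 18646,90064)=2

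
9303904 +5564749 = 14868653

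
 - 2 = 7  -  9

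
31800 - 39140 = -7340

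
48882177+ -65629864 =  - 16747687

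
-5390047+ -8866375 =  - 14256422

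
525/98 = 75/14= 5.36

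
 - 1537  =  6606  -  8143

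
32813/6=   32813/6 = 5468.83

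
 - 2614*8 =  - 20912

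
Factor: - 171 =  - 3^2*19^1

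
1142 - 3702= - 2560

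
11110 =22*505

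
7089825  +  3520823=10610648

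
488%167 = 154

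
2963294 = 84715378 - 81752084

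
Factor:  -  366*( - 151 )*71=3923886  =  2^1*3^1*61^1*71^1*151^1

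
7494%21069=7494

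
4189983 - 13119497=  -  8929514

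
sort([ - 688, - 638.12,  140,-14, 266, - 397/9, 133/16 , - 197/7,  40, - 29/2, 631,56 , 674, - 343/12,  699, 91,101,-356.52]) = [ - 688 ,- 638.12, - 356.52,  -  397/9, - 343/12, - 197/7, - 29/2, - 14, 133/16,40, 56, 91, 101, 140,266,631,  674,  699]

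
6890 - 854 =6036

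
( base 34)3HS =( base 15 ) 1319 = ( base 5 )112244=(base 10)4074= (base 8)7752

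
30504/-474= -65 + 51/79 = -64.35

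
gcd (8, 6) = 2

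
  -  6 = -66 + 60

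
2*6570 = 13140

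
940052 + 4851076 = 5791128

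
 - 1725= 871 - 2596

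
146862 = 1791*82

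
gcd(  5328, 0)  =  5328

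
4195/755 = 839/151 =5.56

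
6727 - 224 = 6503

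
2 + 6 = 8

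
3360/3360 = 1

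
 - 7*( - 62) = 434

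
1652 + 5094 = 6746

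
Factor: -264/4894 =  - 132/2447 = - 2^2*3^1*11^1*2447^( - 1 ) 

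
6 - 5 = 1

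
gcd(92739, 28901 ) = 1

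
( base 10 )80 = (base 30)2k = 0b1010000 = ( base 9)88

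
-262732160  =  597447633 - 860179793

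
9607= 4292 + 5315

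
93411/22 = 4245 + 21/22 = 4245.95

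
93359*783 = 73100097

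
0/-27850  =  0/1 = - 0.00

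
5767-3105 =2662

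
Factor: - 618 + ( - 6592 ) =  - 2^1*5^1 * 7^1*103^1= -7210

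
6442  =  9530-3088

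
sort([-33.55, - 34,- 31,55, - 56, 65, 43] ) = [ - 56, - 34, - 33.55, - 31,43, 55,65] 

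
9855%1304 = 727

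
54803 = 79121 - 24318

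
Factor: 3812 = 2^2*953^1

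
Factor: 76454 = 2^1*7^1*43^1 * 127^1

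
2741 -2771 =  - 30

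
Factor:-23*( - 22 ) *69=34914   =  2^1  *3^1*11^1*23^2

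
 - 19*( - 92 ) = 1748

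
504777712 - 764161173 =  - 259383461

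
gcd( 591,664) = 1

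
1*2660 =2660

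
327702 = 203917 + 123785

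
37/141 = 37/141 =0.26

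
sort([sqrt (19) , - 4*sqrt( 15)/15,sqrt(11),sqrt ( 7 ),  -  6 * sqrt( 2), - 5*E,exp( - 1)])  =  [-5*E,-6*sqrt( 2), - 4*sqrt( 15) /15, exp ( - 1),sqrt(7 ), sqrt(11) , sqrt( 19)]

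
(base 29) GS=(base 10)492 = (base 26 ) IO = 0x1ec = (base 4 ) 13230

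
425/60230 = 85/12046 =0.01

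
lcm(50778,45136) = 406224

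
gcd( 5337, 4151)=593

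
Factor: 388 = 2^2*97^1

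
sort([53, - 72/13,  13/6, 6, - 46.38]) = [-46.38, - 72/13,13/6, 6,  53 ]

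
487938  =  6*81323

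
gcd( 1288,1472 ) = 184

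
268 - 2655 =-2387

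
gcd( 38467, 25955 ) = 1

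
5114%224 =186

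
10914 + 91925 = 102839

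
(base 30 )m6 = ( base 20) 1D6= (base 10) 666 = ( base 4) 22122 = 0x29A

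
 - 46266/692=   -  67 + 49/346  =  - 66.86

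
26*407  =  10582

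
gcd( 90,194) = 2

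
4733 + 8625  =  13358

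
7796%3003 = 1790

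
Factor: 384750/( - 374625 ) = - 38/37 = - 2^1*19^1*37^(-1 )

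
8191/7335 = 8191/7335 = 1.12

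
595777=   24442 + 571335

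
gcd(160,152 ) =8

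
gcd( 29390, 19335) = 5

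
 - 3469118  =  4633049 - 8102167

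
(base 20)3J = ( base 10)79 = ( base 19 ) 43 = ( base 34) 2b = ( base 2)1001111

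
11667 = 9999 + 1668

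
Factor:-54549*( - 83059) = 4530785391 = 3^2*11^1*19^1*29^1*83059^1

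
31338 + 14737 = 46075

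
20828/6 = 3471 + 1/3 = 3471.33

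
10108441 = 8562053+1546388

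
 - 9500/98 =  - 97+ 3/49= - 96.94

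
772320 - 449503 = 322817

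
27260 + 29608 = 56868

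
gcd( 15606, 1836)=918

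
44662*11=491282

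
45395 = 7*6485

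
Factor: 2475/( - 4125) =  - 3^1*5^(-1) =- 3/5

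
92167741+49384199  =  141551940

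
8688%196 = 64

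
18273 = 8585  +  9688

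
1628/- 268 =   -  7+62/67=- 6.07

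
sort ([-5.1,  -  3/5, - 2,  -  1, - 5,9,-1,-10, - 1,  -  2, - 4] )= [ - 10, - 5.1, - 5,-4, - 2,  -  2, - 1, - 1,  -  1,- 3/5, 9] 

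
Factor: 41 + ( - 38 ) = 3^1=3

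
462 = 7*66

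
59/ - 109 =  - 1 + 50/109 = - 0.54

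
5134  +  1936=7070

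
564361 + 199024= 763385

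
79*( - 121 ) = -9559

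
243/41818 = 243/41818 = 0.01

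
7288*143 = 1042184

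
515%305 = 210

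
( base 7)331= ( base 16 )A9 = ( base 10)169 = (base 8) 251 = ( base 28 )61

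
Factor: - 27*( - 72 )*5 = 2^3 * 3^5*5^1 = 9720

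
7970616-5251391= 2719225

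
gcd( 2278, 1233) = 1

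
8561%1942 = 793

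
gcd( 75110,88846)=2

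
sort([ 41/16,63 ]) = [ 41/16,63 ] 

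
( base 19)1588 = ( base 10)8824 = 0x2278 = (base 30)9O4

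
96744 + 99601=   196345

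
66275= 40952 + 25323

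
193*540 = 104220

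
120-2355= -2235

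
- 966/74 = -483/37  =  - 13.05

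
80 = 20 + 60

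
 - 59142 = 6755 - 65897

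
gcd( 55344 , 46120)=9224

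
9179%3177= 2825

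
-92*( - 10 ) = 920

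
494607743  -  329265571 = 165342172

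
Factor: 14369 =14369^1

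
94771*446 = 42267866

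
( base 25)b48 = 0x1b47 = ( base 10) 6983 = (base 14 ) 278B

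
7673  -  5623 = 2050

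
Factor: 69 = 3^1*23^1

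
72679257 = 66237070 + 6442187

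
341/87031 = 341/87031=0.00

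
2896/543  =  16/3 = 5.33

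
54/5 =54/5  =  10.80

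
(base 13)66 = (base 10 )84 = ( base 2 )1010100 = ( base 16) 54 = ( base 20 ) 44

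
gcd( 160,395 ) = 5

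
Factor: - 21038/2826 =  - 67/9 = - 3^(-2 )*67^1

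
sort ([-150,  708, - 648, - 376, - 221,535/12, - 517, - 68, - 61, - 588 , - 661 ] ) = [ - 661, - 648, - 588, - 517,-376, - 221, - 150, - 68, - 61,535/12, 708]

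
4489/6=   4489/6 = 748.17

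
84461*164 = 13851604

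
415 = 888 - 473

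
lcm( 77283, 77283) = 77283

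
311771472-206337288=105434184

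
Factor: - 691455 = - 3^1*5^1*31^1 * 1487^1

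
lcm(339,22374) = 22374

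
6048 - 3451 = 2597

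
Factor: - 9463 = - 9463^1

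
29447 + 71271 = 100718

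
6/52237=6/52237 = 0.00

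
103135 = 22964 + 80171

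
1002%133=71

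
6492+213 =6705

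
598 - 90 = 508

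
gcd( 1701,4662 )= 63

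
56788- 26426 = 30362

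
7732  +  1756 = 9488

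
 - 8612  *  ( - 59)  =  508108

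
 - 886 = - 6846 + 5960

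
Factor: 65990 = 2^1 * 5^1*6599^1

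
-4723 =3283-8006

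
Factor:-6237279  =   - 3^2*43^1*71^1*227^1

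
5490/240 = 22 + 7/8 = 22.88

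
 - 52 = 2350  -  2402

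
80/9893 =80/9893 =0.01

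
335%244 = 91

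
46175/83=556 + 27/83 = 556.33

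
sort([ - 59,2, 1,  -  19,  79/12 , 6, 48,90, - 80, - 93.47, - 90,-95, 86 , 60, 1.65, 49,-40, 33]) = [ - 95 , - 93.47, -90, - 80, - 59,-40,-19, 1, 1.65, 2, 6, 79/12,33,48,49,  60, 86,90] 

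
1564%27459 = 1564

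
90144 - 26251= 63893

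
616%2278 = 616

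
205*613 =125665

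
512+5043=5555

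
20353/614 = 20353/614 = 33.15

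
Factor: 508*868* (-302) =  - 133165088 = -2^5*7^1*31^1*127^1*  151^1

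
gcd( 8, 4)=4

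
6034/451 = 13 + 171/451 = 13.38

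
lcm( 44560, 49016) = 490160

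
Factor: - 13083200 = -2^6*5^2*13^1*17^1*37^1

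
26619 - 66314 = -39695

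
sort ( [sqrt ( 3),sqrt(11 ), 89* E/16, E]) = [ sqrt( 3 ),E,sqrt( 11),89 * E/16] 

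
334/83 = 334/83 = 4.02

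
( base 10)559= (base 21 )15D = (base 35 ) fy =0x22f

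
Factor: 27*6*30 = 4860 = 2^2* 3^5*5^1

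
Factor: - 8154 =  - 2^1*3^3*151^1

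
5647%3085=2562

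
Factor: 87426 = 2^1*3^3 * 1619^1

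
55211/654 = 84+275/654 = 84.42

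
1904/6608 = 17/59  =  0.29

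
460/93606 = 230/46803 = 0.00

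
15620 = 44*355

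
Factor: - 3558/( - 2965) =2^1*3^1*5^(- 1 )  =  6/5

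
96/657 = 32/219 = 0.15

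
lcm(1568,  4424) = 123872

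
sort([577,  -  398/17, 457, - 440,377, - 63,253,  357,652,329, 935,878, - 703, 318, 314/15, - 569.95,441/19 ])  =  [-703, - 569.95,-440, - 63, - 398/17,314/15, 441/19, 253,318,329, 357, 377 , 457, 577, 652, 878, 935] 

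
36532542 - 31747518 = 4785024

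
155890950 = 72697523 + 83193427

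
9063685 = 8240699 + 822986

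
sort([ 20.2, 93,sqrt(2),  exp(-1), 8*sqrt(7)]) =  [ exp( - 1), sqrt(2),20.2, 8 * sqrt(7 ),93 ]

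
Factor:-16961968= - 2^4*1060123^1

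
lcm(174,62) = 5394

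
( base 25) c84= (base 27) AF9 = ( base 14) 2b44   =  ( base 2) 1111000011000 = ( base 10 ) 7704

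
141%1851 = 141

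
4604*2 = 9208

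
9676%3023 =607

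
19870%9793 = 284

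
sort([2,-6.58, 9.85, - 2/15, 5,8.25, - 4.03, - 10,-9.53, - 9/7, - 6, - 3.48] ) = [ - 10, - 9.53, - 6.58,  -  6,-4.03,  -  3.48, -9/7, - 2/15,2, 5, 8.25,9.85] 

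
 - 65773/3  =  -65773/3  =  -21924.33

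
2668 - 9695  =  -7027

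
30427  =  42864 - 12437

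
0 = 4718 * 0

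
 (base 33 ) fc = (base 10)507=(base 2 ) 111111011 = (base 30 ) gr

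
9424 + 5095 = 14519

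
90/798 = 15/133 =0.11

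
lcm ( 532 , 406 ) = 15428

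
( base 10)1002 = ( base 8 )1752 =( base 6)4350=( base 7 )2631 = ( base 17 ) 37G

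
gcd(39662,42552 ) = 2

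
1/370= 1/370= 0.00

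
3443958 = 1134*3037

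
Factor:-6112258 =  - 2^1*3056129^1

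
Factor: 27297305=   5^1*7^1*37^1*107^1 * 197^1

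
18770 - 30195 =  - 11425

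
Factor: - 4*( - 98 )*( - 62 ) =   -  24304= -2^4*7^2*31^1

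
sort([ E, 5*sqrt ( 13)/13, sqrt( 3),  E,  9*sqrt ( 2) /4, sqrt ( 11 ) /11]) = [ sqrt(11 ) /11, 5*sqrt(13 )/13, sqrt (3), E, E, 9*sqrt( 2 ) /4]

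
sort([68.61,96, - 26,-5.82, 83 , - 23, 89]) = [-26, - 23, - 5.82, 68.61, 83, 89,96 ] 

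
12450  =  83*150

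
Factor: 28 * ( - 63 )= - 2^2*3^2 * 7^2 =- 1764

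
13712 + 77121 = 90833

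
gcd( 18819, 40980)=3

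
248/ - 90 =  - 3 + 11/45 = -2.76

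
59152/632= 93 + 47/79 = 93.59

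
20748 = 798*26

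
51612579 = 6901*7479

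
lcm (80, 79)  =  6320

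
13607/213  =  63 + 188/213=63.88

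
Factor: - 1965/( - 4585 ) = 3^1*7^( - 1) = 3/7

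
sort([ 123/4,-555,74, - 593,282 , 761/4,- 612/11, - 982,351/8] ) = [ - 982, -593, - 555, - 612/11, 123/4, 351/8,74, 761/4,282 ]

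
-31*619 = - 19189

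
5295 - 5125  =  170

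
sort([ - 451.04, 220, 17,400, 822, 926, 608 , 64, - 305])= [ - 451.04, - 305,  17, 64, 220, 400,608, 822, 926] 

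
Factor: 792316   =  2^2*7^1*28297^1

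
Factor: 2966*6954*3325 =68580000300 = 2^2*3^1*5^2* 7^1*19^2*61^1*1483^1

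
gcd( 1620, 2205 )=45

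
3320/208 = 15 + 25/26 = 15.96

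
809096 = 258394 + 550702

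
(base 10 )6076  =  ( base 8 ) 13674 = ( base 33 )5J4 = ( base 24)ad4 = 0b1011110111100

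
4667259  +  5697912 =10365171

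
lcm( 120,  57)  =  2280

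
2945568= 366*8048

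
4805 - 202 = 4603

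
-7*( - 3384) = 23688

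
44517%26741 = 17776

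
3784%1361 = 1062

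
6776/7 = 968 = 968.00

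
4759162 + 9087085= 13846247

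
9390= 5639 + 3751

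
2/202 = 1/101 = 0.01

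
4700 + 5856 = 10556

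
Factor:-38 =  -2^1*19^1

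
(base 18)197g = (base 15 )297a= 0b10001010111010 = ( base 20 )124A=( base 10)8890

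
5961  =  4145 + 1816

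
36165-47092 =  - 10927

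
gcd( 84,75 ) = 3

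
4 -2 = 2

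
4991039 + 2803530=7794569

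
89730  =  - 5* ( - 17946)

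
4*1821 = 7284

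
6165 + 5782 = 11947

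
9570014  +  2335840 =11905854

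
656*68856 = 45169536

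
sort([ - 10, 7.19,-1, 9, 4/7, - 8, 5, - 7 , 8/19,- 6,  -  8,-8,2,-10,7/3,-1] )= [ - 10, - 10, - 8,-8,- 8,-7, - 6,  -  1, - 1,8/19, 4/7, 2,7/3,5,7.19,9]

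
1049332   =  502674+546658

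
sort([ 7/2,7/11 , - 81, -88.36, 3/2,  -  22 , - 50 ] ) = [ - 88.36,-81, - 50, - 22,7/11,3/2, 7/2 ] 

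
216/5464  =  27/683 = 0.04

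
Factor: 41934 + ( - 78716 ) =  - 36782= - 2^1*53^1*347^1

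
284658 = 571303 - 286645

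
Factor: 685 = 5^1*137^1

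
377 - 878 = -501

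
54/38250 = 3/2125 =0.00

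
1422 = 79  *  18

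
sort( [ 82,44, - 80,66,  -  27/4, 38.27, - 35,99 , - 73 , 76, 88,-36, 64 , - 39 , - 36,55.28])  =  [-80,  -  73, - 39, - 36,-36,-35, - 27/4,38.27,  44,55.28, 64, 66,76, 82,88, 99 ] 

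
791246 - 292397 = 498849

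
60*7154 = 429240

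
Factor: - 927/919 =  -3^2*103^1*919^( - 1)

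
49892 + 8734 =58626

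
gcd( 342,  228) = 114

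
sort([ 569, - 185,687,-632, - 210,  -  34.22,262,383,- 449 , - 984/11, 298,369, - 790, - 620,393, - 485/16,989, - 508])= [ - 790, - 632,-620, - 508, - 449, - 210, - 185, - 984/11, - 34.22, - 485/16,262, 298, 369, 383,393,569,687,989] 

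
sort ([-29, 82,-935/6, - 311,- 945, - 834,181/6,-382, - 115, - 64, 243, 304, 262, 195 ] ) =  [ -945,  -  834, -382, - 311, - 935/6,  -  115, - 64, - 29, 181/6,  82,195,243, 262 , 304 ]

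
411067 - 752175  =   - 341108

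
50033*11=550363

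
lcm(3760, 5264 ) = 26320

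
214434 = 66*3249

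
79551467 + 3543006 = 83094473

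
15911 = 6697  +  9214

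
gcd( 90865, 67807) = 1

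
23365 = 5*4673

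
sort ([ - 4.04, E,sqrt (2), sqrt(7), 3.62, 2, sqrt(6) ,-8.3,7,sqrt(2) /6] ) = [ - 8.3,-4.04, sqrt(2) /6, sqrt(2),2, sqrt( 6),sqrt(7) , E , 3.62, 7] 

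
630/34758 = 35/1931= 0.02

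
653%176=125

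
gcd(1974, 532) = 14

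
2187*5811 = 12708657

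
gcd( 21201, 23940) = 3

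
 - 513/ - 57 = 9/1  =  9.00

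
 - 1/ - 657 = 1/657 = 0.00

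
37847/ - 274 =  - 139 + 239/274 = - 138.13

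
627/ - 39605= - 1  +  38978/39605 = -0.02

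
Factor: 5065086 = 2^1*3^1*13^1*64937^1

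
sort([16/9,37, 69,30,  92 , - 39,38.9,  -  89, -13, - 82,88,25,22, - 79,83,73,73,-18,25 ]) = [-89, - 82, - 79, - 39, - 18,-13, 16/9, 22 , 25,  25,30,37,  38.9, 69, 73, 73,83,88,92 ] 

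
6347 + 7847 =14194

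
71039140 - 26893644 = 44145496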